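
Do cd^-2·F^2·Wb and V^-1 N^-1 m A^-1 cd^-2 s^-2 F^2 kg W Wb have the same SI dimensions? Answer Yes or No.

Yes

Left side:
  F = C/V (capacitance = charge per voltage),
      = A·s/(kg·m²·s⁻³·A⁻¹) (substituting C and V),
      = kg⁻¹·m⁻²·s⁴·A².
  So F² = kg⁻²·m⁻⁴·s⁸·A⁴.
  Wb = V·s (flux: a volt is a weber per second),
      = kg·m²·s⁻²·A⁻¹.
  Combining: cd⁻²·F²·Wb = cd⁻² · (kg⁻²·m⁻⁴·s⁸·A⁴) · (kg·m²·s⁻²·A⁻¹) = kg⁻¹·m⁻²·s⁶·A³·cd⁻².
Right side:
  V = kg·m²·s⁻³·A⁻¹.
  So V⁻¹ = kg⁻¹·m⁻²·s³·A.
  N = kg·m·s⁻².
  So N⁻¹ = kg⁻¹·m⁻¹·s².
  F = kg⁻¹·m⁻²·s⁴·A².
  So F² = kg⁻²·m⁻⁴·s⁸·A⁴.
  W = kg·m²·s⁻³.
  Wb = kg·m²·s⁻²·A⁻¹.
  Combining: V⁻¹·N⁻¹·m·A⁻¹·cd⁻²·s⁻²·F²·kg·W·Wb = (kg⁻¹·m⁻²·s³·A) · (kg⁻¹·m⁻¹·s²) · m · A⁻¹ · cd⁻² · s⁻² · (kg⁻²·m⁻⁴·s⁸·A⁴) · kg · (kg·m²·s⁻³) · (kg·m²·s⁻²·A⁻¹) = kg⁻¹·m⁻²·s⁶·A³·cd⁻².
Both reduce to kg⁻¹·m⁻²·s⁶·A³·cd⁻².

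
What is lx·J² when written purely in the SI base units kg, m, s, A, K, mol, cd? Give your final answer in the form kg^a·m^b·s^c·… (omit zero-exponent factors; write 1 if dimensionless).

kg²·m²·s⁻⁴·cd

lx = lm/m² (illuminance = luminous flux per area),
    = m⁻²·cd.
J = N·m (work = force × distance),
    = kg·m²·s⁻².
So J² = kg²·m⁴·s⁻⁴.
Combining: lx·J² = (m⁻²·cd) · (kg²·m⁴·s⁻⁴) = kg²·m²·s⁻⁴·cd.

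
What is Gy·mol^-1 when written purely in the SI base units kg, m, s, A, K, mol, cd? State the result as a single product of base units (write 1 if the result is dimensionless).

Gy = m²·s⁻².
Combining: Gy·mol⁻¹ = (m²·s⁻²) · mol⁻¹ = m²·s⁻²·mol⁻¹.

m²·s⁻²·mol⁻¹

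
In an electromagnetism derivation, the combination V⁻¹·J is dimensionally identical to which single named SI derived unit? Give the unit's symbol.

V = W/A (potential = power per current),
    = kg·m²·s⁻³·A⁻¹.
So V⁻¹ = kg⁻¹·m⁻²·s³·A.
J = N·m (work = force × distance),
    = kg·m²·s⁻².
Combining: V⁻¹·J = (kg⁻¹·m⁻²·s³·A) · (kg·m²·s⁻²) = s·A.
s·A is the base-SI form of the coulomb.

C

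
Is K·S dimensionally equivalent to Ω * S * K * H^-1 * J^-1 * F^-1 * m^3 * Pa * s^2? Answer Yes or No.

No

Left side:
  S = kg⁻¹·m⁻²·s³·A².
  Combining: K·S = K · (kg⁻¹·m⁻²·s³·A²) = kg⁻¹·m⁻²·s³·A²·K.
Right side:
  Ω = V/A (resistance = voltage per current),
      = kg·m²·s⁻³·A⁻².
  S = 1/Ω (conductance is reciprocal resistance),
      = kg⁻¹·m⁻²·s³·A².
  H = Wb/A (inductance = flux per current),
      = kg·m²·s⁻²·A⁻².
  So H⁻¹ = kg⁻¹·m⁻²·s²·A².
  J = N·m (work = force × distance),
      = kg·m²·s⁻².
  So J⁻¹ = kg⁻¹·m⁻²·s².
  F = C/V (capacitance = charge per voltage),
      = A·s/(kg·m²·s⁻³·A⁻¹) (substituting C and V),
      = kg⁻¹·m⁻²·s⁴·A².
  So F⁻¹ = kg·m²·s⁻⁴·A⁻².
  Pa = N/m² (pressure = force per area),
      = kg·m⁻¹·s⁻².
  Combining: Ω·S·K·H⁻¹·J⁻¹·F⁻¹·m³·Pa·s² = (kg·m²·s⁻³·A⁻²) · (kg⁻¹·m⁻²·s³·A²) · K · (kg⁻¹·m⁻²·s²·A²) · (kg⁻¹·m⁻²·s²) · (kg·m²·s⁻⁴·A⁻²) · m³ · (kg·m⁻¹·s⁻²) · s² = K.
Left is kg⁻¹·m⁻²·s³·A²·K; right is K — different.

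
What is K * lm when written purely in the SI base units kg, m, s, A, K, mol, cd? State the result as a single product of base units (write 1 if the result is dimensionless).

lm = cd·sr = cd (luminous flux; sr is dimensionless).
Combining: K·lm = K · cd = K·cd.

K·cd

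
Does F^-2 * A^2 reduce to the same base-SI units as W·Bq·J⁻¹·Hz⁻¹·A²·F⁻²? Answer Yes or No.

No

Left side:
  F = kg⁻¹·m⁻²·s⁴·A².
  So F⁻² = kg²·m⁴·s⁻⁸·A⁻⁴.
  Combining: F⁻²·A² = (kg²·m⁴·s⁻⁸·A⁻⁴) · A² = kg²·m⁴·s⁻⁸·A⁻².
Right side:
  W = J/s (power = energy per time),
      = kg·m²·s⁻³.
  Bq = 1/s = s⁻¹ (activity is decays per second).
  J = N·m (work = force × distance),
      = kg·m²·s⁻².
  So J⁻¹ = kg⁻¹·m⁻²·s².
  Hz = 1/s = s⁻¹ (frequency is cycles per second).
  So Hz⁻¹ = s.
  F = C/V (capacitance = charge per voltage),
      = A·s/(kg·m²·s⁻³·A⁻¹) (substituting C and V),
      = kg⁻¹·m⁻²·s⁴·A².
  So F⁻² = kg²·m⁴·s⁻⁸·A⁻⁴.
  Combining: W·Bq·J⁻¹·Hz⁻¹·A²·F⁻² = (kg·m²·s⁻³) · s⁻¹ · (kg⁻¹·m⁻²·s²) · s · A² · (kg²·m⁴·s⁻⁸·A⁻⁴) = kg²·m⁴·s⁻⁹·A⁻².
Left is kg²·m⁴·s⁻⁸·A⁻²; right is kg²·m⁴·s⁻⁹·A⁻² — different.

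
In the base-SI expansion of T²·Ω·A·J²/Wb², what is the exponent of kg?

3

T = Wb/m² (flux density = flux per area),
    = kg·s⁻²·A⁻¹.
So T² = kg²·s⁻⁴·A⁻².
Wb = V·s (flux: a volt is a weber per second),
    = kg·m²·s⁻²·A⁻¹.
So Wb⁻² = kg⁻²·m⁻⁴·s⁴·A².
Ω = V/A (resistance = voltage per current),
    = kg·m²·s⁻³·A⁻².
J = N·m (work = force × distance),
    = kg·m²·s⁻².
So J² = kg²·m⁴·s⁻⁴.
Combining: T²·Wb⁻²·Ω·A·J² = (kg²·s⁻⁴·A⁻²) · (kg⁻²·m⁻⁴·s⁴·A²) · (kg·m²·s⁻³·A⁻²) · A · (kg²·m⁴·s⁻⁴) = kg³·m²·s⁻⁷·A⁻¹.
The exponent of kg is 3.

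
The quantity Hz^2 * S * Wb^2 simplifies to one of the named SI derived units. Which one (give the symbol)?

W

Hz = 1/s = s⁻¹ (frequency is cycles per second).
So Hz² = s⁻².
S = 1/Ω (conductance is reciprocal resistance),
    = kg⁻¹·m⁻²·s³·A².
Wb = V·s (flux: a volt is a weber per second),
    = kg·m²·s⁻²·A⁻¹.
So Wb² = kg²·m⁴·s⁻⁴·A⁻².
Combining: Hz²·S·Wb² = s⁻² · (kg⁻¹·m⁻²·s³·A²) · (kg²·m⁴·s⁻⁴·A⁻²) = kg·m²·s⁻³.
kg·m²·s⁻³ is the base-SI form of the watt.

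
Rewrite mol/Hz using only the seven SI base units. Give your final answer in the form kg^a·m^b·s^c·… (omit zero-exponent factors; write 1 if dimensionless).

Hz = s⁻¹.
So Hz⁻¹ = s.
Combining: mol·Hz⁻¹ = mol · s = s·mol.

s·mol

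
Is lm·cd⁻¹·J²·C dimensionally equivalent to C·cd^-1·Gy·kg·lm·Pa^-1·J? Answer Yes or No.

No

Left side:
  lm = cd.
  J = kg·m²·s⁻².
  So J² = kg²·m⁴·s⁻⁴.
  C = s·A.
  Combining: lm·cd⁻¹·J²·C = cd · cd⁻¹ · (kg²·m⁴·s⁻⁴) · (s·A) = kg²·m⁴·s⁻³·A.
Right side:
  C = A·s = s·A (charge = current × time).
  Gy = J/kg (absorbed dose = energy per mass),
      = m²·s⁻².
  lm = cd·sr = cd (luminous flux; sr is dimensionless).
  Pa = N/m² (pressure = force per area),
      = kg·m⁻¹·s⁻².
  So Pa⁻¹ = kg⁻¹·m·s².
  J = N·m (work = force × distance),
      = kg·m²·s⁻².
  Combining: C·cd⁻¹·Gy·kg·lm·Pa⁻¹·J = (s·A) · cd⁻¹ · (m²·s⁻²) · kg · cd · (kg⁻¹·m·s²) · (kg·m²·s⁻²) = kg·m⁵·s⁻¹·A.
Left is kg²·m⁴·s⁻³·A; right is kg·m⁵·s⁻¹·A — different.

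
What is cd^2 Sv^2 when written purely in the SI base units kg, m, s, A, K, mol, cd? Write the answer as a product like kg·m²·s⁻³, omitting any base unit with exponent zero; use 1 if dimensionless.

Sv = m²·s⁻².
So Sv² = m⁴·s⁻⁴.
Combining: cd²·Sv² = cd² · (m⁴·s⁻⁴) = m⁴·s⁻⁴·cd².

m⁴·s⁻⁴·cd²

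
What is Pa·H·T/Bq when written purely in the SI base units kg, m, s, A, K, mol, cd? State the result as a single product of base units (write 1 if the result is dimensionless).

Pa = N/m² (pressure = force per area),
    = kg·m⁻¹·s⁻².
Bq = 1/s = s⁻¹ (activity is decays per second).
So Bq⁻¹ = s.
H = Wb/A (inductance = flux per current),
    = kg·m²·s⁻²·A⁻².
T = Wb/m² (flux density = flux per area),
    = kg·s⁻²·A⁻¹.
Combining: Pa·Bq⁻¹·H·T = (kg·m⁻¹·s⁻²) · s · (kg·m²·s⁻²·A⁻²) · (kg·s⁻²·A⁻¹) = kg³·m·s⁻⁵·A⁻³.

kg³·m·s⁻⁵·A⁻³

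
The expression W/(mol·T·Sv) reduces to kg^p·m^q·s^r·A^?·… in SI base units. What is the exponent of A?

1

W = J/s (power = energy per time),
    = kg·m²·s⁻³.
T = Wb/m² (flux density = flux per area),
    = kg·s⁻²·A⁻¹.
So T⁻¹ = kg⁻¹·s²·A.
Sv = J/kg (equivalent dose = energy per mass),
    = m²·s⁻².
So Sv⁻¹ = m⁻²·s².
Combining: mol⁻¹·W·T⁻¹·Sv⁻¹ = mol⁻¹ · (kg·m²·s⁻³) · (kg⁻¹·s²·A) · (m⁻²·s²) = s·A·mol⁻¹.
The exponent of A is 1.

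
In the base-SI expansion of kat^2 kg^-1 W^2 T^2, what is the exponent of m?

4

kat = mol/s = s⁻¹·mol (catalytic activity).
So kat² = s⁻²·mol².
W = J/s (power = energy per time),
    = kg·m²·s⁻³.
So W² = kg²·m⁴·s⁻⁶.
T = Wb/m² (flux density = flux per area),
    = kg·s⁻²·A⁻¹.
So T² = kg²·s⁻⁴·A⁻².
Combining: kat²·kg⁻¹·W²·T² = (s⁻²·mol²) · kg⁻¹ · (kg²·m⁴·s⁻⁶) · (kg²·s⁻⁴·A⁻²) = kg³·m⁴·s⁻¹²·A⁻²·mol².
The exponent of m is 4.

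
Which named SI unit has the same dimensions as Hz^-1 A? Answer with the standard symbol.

Hz = 1/s = s⁻¹ (frequency is cycles per second).
So Hz⁻¹ = s.
Combining: Hz⁻¹·A = s · A = s·A.
s·A is the base-SI form of the coulomb.

C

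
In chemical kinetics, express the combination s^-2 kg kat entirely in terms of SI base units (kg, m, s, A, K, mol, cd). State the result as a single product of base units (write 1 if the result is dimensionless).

kg·s⁻³·mol

kat = s⁻¹·mol.
Combining: s⁻²·kg·kat = s⁻² · kg · (s⁻¹·mol) = kg·s⁻³·mol.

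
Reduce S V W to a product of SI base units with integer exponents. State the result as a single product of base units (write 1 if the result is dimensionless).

S = 1/Ω (conductance is reciprocal resistance),
    = kg⁻¹·m⁻²·s³·A².
V = W/A (potential = power per current),
    = kg·m²·s⁻³·A⁻¹.
W = J/s (power = energy per time),
    = kg·m²·s⁻³.
Combining: S·V·W = (kg⁻¹·m⁻²·s³·A²) · (kg·m²·s⁻³·A⁻¹) · (kg·m²·s⁻³) = kg·m²·s⁻³·A.

kg·m²·s⁻³·A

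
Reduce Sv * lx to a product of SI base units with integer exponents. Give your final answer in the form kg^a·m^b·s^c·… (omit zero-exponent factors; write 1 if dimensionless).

s⁻²·cd

Sv = J/kg (equivalent dose = energy per mass),
    = m²·s⁻².
lx = lm/m² (illuminance = luminous flux per area),
    = m⁻²·cd.
Combining: Sv·lx = (m²·s⁻²) · (m⁻²·cd) = s⁻²·cd.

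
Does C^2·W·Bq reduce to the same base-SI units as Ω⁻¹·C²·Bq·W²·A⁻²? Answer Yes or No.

Left side:
  C = A·s = s·A (charge = current × time).
  So C² = s²·A².
  W = J/s (power = energy per time),
      = kg·m²·s⁻³.
  Bq = 1/s = s⁻¹ (activity is decays per second).
  Combining: C²·W·Bq = (s²·A²) · (kg·m²·s⁻³) · s⁻¹ = kg·m²·s⁻²·A².
Right side:
  Ω = V/A (resistance = voltage per current),
      = kg·m²·s⁻³·A⁻².
  So Ω⁻¹ = kg⁻¹·m⁻²·s³·A².
  C = A·s = s·A (charge = current × time).
  So C² = s²·A².
  Bq = 1/s = s⁻¹ (activity is decays per second).
  W = J/s (power = energy per time),
      = kg·m²·s⁻³.
  So W² = kg²·m⁴·s⁻⁶.
  Combining: Ω⁻¹·C²·Bq·W²·A⁻² = (kg⁻¹·m⁻²·s³·A²) · (s²·A²) · s⁻¹ · (kg²·m⁴·s⁻⁶) · A⁻² = kg·m²·s⁻²·A².
Both reduce to kg·m²·s⁻²·A².

Yes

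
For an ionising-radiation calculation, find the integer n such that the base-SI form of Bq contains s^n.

Bq = s⁻¹.
The exponent of s is -1.

-1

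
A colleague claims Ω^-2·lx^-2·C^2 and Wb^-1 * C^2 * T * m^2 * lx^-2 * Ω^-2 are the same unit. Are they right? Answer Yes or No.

Left side:
  Ω = V/A (resistance = voltage per current),
      = kg·m²·s⁻³·A⁻².
  So Ω⁻² = kg⁻²·m⁻⁴·s⁶·A⁴.
  lx = lm/m² (illuminance = luminous flux per area),
      = m⁻²·cd.
  So lx⁻² = m⁴·cd⁻².
  C = A·s = s·A (charge = current × time).
  So C² = s²·A².
  Combining: Ω⁻²·lx⁻²·C² = (kg⁻²·m⁻⁴·s⁶·A⁴) · (m⁴·cd⁻²) · (s²·A²) = kg⁻²·s⁸·A⁶·cd⁻².
Right side:
  Wb = V·s (flux: a volt is a weber per second),
      = kg·m²·s⁻²·A⁻¹.
  So Wb⁻¹ = kg⁻¹·m⁻²·s²·A.
  C = A·s = s·A (charge = current × time).
  So C² = s²·A².
  T = Wb/m² (flux density = flux per area),
      = kg·s⁻²·A⁻¹.
  lx = lm/m² (illuminance = luminous flux per area),
      = m⁻²·cd.
  So lx⁻² = m⁴·cd⁻².
  Ω = V/A (resistance = voltage per current),
      = kg·m²·s⁻³·A⁻².
  So Ω⁻² = kg⁻²·m⁻⁴·s⁶·A⁴.
  Combining: Wb⁻¹·C²·T·m²·lx⁻²·Ω⁻² = (kg⁻¹·m⁻²·s²·A) · (s²·A²) · (kg·s⁻²·A⁻¹) · m² · (m⁴·cd⁻²) · (kg⁻²·m⁻⁴·s⁶·A⁴) = kg⁻²·s⁸·A⁶·cd⁻².
Both reduce to kg⁻²·s⁸·A⁶·cd⁻².

Yes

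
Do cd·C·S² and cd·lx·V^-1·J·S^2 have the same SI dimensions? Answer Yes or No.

No

Left side:
  C = s·A.
  S = kg⁻¹·m⁻²·s³·A².
  So S² = kg⁻²·m⁻⁴·s⁶·A⁴.
  Combining: cd·C·S² = cd · (s·A) · (kg⁻²·m⁻⁴·s⁶·A⁴) = kg⁻²·m⁻⁴·s⁷·A⁵·cd.
Right side:
  lx = m⁻²·cd.
  V = kg·m²·s⁻³·A⁻¹.
  So V⁻¹ = kg⁻¹·m⁻²·s³·A.
  J = kg·m²·s⁻².
  S = kg⁻¹·m⁻²·s³·A².
  So S² = kg⁻²·m⁻⁴·s⁶·A⁴.
  Combining: cd·lx·V⁻¹·J·S² = cd · (m⁻²·cd) · (kg⁻¹·m⁻²·s³·A) · (kg·m²·s⁻²) · (kg⁻²·m⁻⁴·s⁶·A⁴) = kg⁻²·m⁻⁶·s⁷·A⁵·cd².
Left is kg⁻²·m⁻⁴·s⁷·A⁵·cd; right is kg⁻²·m⁻⁶·s⁷·A⁵·cd² — different.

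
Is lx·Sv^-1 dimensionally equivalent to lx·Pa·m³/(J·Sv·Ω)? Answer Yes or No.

No

Left side:
  lx = lm/m² (illuminance = luminous flux per area),
      = m⁻²·cd.
  Sv = J/kg (equivalent dose = energy per mass),
      = m²·s⁻².
  So Sv⁻¹ = m⁻²·s².
  Combining: lx·Sv⁻¹ = (m⁻²·cd) · (m⁻²·s²) = m⁻⁴·s²·cd.
Right side:
  J = N·m (work = force × distance),
      = kg·m²·s⁻².
  So J⁻¹ = kg⁻¹·m⁻²·s².
  lx = lm/m² (illuminance = luminous flux per area),
      = m⁻²·cd.
  Sv = J/kg (equivalent dose = energy per mass),
      = m²·s⁻².
  So Sv⁻¹ = m⁻²·s².
  Pa = N/m² (pressure = force per area),
      = kg·m⁻¹·s⁻².
  Ω = V/A (resistance = voltage per current),
      = kg·m²·s⁻³·A⁻².
  So Ω⁻¹ = kg⁻¹·m⁻²·s³·A².
  Combining: J⁻¹·lx·Sv⁻¹·Pa·Ω⁻¹·m³ = (kg⁻¹·m⁻²·s²) · (m⁻²·cd) · (m⁻²·s²) · (kg·m⁻¹·s⁻²) · (kg⁻¹·m⁻²·s³·A²) · m³ = kg⁻¹·m⁻⁶·s⁵·A²·cd.
Left is m⁻⁴·s²·cd; right is kg⁻¹·m⁻⁶·s⁵·A²·cd — different.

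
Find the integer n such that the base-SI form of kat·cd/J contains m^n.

J = N·m (work = force × distance),
    = kg·m²·s⁻².
So J⁻¹ = kg⁻¹·m⁻²·s².
kat = mol/s = s⁻¹·mol (catalytic activity).
Combining: J⁻¹·kat·cd = (kg⁻¹·m⁻²·s²) · (s⁻¹·mol) · cd = kg⁻¹·m⁻²·s·mol·cd.
The exponent of m is -2.

-2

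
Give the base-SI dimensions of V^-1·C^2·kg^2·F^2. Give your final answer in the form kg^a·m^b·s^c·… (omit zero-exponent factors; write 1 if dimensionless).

V = W/A (potential = power per current),
    = kg·m²·s⁻³·A⁻¹.
So V⁻¹ = kg⁻¹·m⁻²·s³·A.
C = A·s = s·A (charge = current × time).
So C² = s²·A².
F = C/V (capacitance = charge per voltage),
    = A·s/(kg·m²·s⁻³·A⁻¹) (substituting C and V),
    = kg⁻¹·m⁻²·s⁴·A².
So F² = kg⁻²·m⁻⁴·s⁸·A⁴.
Combining: V⁻¹·C²·kg²·F² = (kg⁻¹·m⁻²·s³·A) · (s²·A²) · kg² · (kg⁻²·m⁻⁴·s⁸·A⁴) = kg⁻¹·m⁻⁶·s¹³·A⁷.

kg⁻¹·m⁻⁶·s¹³·A⁷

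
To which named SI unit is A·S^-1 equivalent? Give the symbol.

V

S = 1/Ω (conductance is reciprocal resistance),
    = kg⁻¹·m⁻²·s³·A².
So S⁻¹ = kg·m²·s⁻³·A⁻².
Combining: A·S⁻¹ = A · (kg·m²·s⁻³·A⁻²) = kg·m²·s⁻³·A⁻¹.
kg·m²·s⁻³·A⁻¹ is the base-SI form of the volt.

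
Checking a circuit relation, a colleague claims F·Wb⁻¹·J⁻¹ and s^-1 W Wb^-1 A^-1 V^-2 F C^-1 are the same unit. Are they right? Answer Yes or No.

Left side:
  F = C/V (capacitance = charge per voltage),
      = A·s/(kg·m²·s⁻³·A⁻¹) (substituting C and V),
      = kg⁻¹·m⁻²·s⁴·A².
  Wb = V·s (flux: a volt is a weber per second),
      = kg·m²·s⁻²·A⁻¹.
  So Wb⁻¹ = kg⁻¹·m⁻²·s²·A.
  J = N·m (work = force × distance),
      = kg·m²·s⁻².
  So J⁻¹ = kg⁻¹·m⁻²·s².
  Combining: F·Wb⁻¹·J⁻¹ = (kg⁻¹·m⁻²·s⁴·A²) · (kg⁻¹·m⁻²·s²·A) · (kg⁻¹·m⁻²·s²) = kg⁻³·m⁻⁶·s⁸·A³.
Right side:
  W = kg·m²·s⁻³.
  Wb = kg·m²·s⁻²·A⁻¹.
  So Wb⁻¹ = kg⁻¹·m⁻²·s²·A.
  V = kg·m²·s⁻³·A⁻¹.
  So V⁻² = kg⁻²·m⁻⁴·s⁶·A².
  F = kg⁻¹·m⁻²·s⁴·A².
  C = s·A.
  So C⁻¹ = s⁻¹·A⁻¹.
  Combining: s⁻¹·W·Wb⁻¹·A⁻¹·V⁻²·F·C⁻¹ = s⁻¹ · (kg·m²·s⁻³) · (kg⁻¹·m⁻²·s²·A) · A⁻¹ · (kg⁻²·m⁻⁴·s⁶·A²) · (kg⁻¹·m⁻²·s⁴·A²) · (s⁻¹·A⁻¹) = kg⁻³·m⁻⁶·s⁷·A³.
Left is kg⁻³·m⁻⁶·s⁸·A³; right is kg⁻³·m⁻⁶·s⁷·A³ — different.

No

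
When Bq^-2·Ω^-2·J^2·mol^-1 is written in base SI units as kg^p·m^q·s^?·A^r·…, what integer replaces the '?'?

4

Bq = 1/s = s⁻¹ (activity is decays per second).
So Bq⁻² = s².
Ω = V/A (resistance = voltage per current),
    = kg·m²·s⁻³·A⁻².
So Ω⁻² = kg⁻²·m⁻⁴·s⁶·A⁴.
J = N·m (work = force × distance),
    = kg·m²·s⁻².
So J² = kg²·m⁴·s⁻⁴.
Combining: Bq⁻²·Ω⁻²·J²·mol⁻¹ = s² · (kg⁻²·m⁻⁴·s⁶·A⁴) · (kg²·m⁴·s⁻⁴) · mol⁻¹ = s⁴·A⁴·mol⁻¹.
The exponent of s is 4.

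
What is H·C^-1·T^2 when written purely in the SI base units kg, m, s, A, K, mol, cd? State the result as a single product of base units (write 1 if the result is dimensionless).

kg³·m²·s⁻⁷·A⁻⁵

H = kg·m²·s⁻²·A⁻².
C = s·A.
So C⁻¹ = s⁻¹·A⁻¹.
T = kg·s⁻²·A⁻¹.
So T² = kg²·s⁻⁴·A⁻².
Combining: H·C⁻¹·T² = (kg·m²·s⁻²·A⁻²) · (s⁻¹·A⁻¹) · (kg²·s⁻⁴·A⁻²) = kg³·m²·s⁻⁷·A⁻⁵.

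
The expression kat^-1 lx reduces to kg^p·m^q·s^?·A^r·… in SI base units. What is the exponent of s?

kat = s⁻¹·mol.
So kat⁻¹ = s·mol⁻¹.
lx = m⁻²·cd.
Combining: kat⁻¹·lx = (s·mol⁻¹) · (m⁻²·cd) = m⁻²·s·mol⁻¹·cd.
The exponent of s is 1.

1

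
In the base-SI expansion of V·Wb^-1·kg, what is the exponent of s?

V = kg·m²·s⁻³·A⁻¹.
Wb = kg·m²·s⁻²·A⁻¹.
So Wb⁻¹ = kg⁻¹·m⁻²·s²·A.
Combining: V·Wb⁻¹·kg = (kg·m²·s⁻³·A⁻¹) · (kg⁻¹·m⁻²·s²·A) · kg = kg·s⁻¹.
The exponent of s is -1.

-1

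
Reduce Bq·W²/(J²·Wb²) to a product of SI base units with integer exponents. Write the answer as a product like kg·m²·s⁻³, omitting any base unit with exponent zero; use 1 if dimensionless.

kg⁻²·m⁻⁴·s·A²

Bq = s⁻¹.
J = kg·m²·s⁻².
So J⁻² = kg⁻²·m⁻⁴·s⁴.
W = kg·m²·s⁻³.
So W² = kg²·m⁴·s⁻⁶.
Wb = kg·m²·s⁻²·A⁻¹.
So Wb⁻² = kg⁻²·m⁻⁴·s⁴·A².
Combining: Bq·J⁻²·W²·Wb⁻² = s⁻¹ · (kg⁻²·m⁻⁴·s⁴) · (kg²·m⁴·s⁻⁶) · (kg⁻²·m⁻⁴·s⁴·A²) = kg⁻²·m⁻⁴·s·A².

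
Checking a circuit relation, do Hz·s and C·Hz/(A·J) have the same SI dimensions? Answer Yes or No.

No

Left side:
  Hz = s⁻¹.
  Combining: Hz·s = s⁻¹ · s = 1.
Right side:
  C = s·A.
  Hz = s⁻¹.
  J = kg·m²·s⁻².
  So J⁻¹ = kg⁻¹·m⁻²·s².
  Combining: A⁻¹·C·Hz·J⁻¹ = A⁻¹ · (s·A) · s⁻¹ · (kg⁻¹·m⁻²·s²) = kg⁻¹·m⁻²·s².
Left is 1; right is kg⁻¹·m⁻²·s² — different.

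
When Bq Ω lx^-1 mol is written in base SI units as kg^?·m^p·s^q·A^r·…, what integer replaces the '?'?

Bq = s⁻¹.
Ω = kg·m²·s⁻³·A⁻².
lx = m⁻²·cd.
So lx⁻¹ = m²·cd⁻¹.
Combining: Bq·Ω·lx⁻¹·mol = s⁻¹ · (kg·m²·s⁻³·A⁻²) · (m²·cd⁻¹) · mol = kg·m⁴·s⁻⁴·A⁻²·mol·cd⁻¹.
The exponent of kg is 1.

1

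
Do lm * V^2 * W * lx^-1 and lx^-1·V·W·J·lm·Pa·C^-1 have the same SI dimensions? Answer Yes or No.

No

Left side:
  lm = cd.
  V = kg·m²·s⁻³·A⁻¹.
  So V² = kg²·m⁴·s⁻⁶·A⁻².
  W = kg·m²·s⁻³.
  lx = m⁻²·cd.
  So lx⁻¹ = m²·cd⁻¹.
  Combining: lm·V²·W·lx⁻¹ = cd · (kg²·m⁴·s⁻⁶·A⁻²) · (kg·m²·s⁻³) · (m²·cd⁻¹) = kg³·m⁸·s⁻⁹·A⁻².
Right side:
  lx = m⁻²·cd.
  So lx⁻¹ = m²·cd⁻¹.
  V = kg·m²·s⁻³·A⁻¹.
  W = kg·m²·s⁻³.
  J = kg·m²·s⁻².
  lm = cd.
  Pa = kg·m⁻¹·s⁻².
  C = s·A.
  So C⁻¹ = s⁻¹·A⁻¹.
  Combining: lx⁻¹·V·W·J·lm·Pa·C⁻¹ = (m²·cd⁻¹) · (kg·m²·s⁻³·A⁻¹) · (kg·m²·s⁻³) · (kg·m²·s⁻²) · cd · (kg·m⁻¹·s⁻²) · (s⁻¹·A⁻¹) = kg⁴·m⁷·s⁻¹¹·A⁻².
Left is kg³·m⁸·s⁻⁹·A⁻²; right is kg⁴·m⁷·s⁻¹¹·A⁻² — different.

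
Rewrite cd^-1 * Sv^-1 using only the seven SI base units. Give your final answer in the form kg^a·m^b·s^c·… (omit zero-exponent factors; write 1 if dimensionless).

Sv = J/kg (equivalent dose = energy per mass),
    = m²·s⁻².
So Sv⁻¹ = m⁻²·s².
Combining: cd⁻¹·Sv⁻¹ = cd⁻¹ · (m⁻²·s²) = m⁻²·s²·cd⁻¹.

m⁻²·s²·cd⁻¹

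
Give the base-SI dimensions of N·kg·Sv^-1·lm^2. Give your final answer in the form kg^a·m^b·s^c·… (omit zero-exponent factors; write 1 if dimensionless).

N = kg·m·s⁻².
Sv = m²·s⁻².
So Sv⁻¹ = m⁻²·s².
lm = cd.
So lm² = cd².
Combining: N·kg·Sv⁻¹·lm² = (kg·m·s⁻²) · kg · (m⁻²·s²) · cd² = kg²·m⁻¹·cd².

kg²·m⁻¹·cd²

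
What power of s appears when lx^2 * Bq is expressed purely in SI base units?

lx = lm/m² (illuminance = luminous flux per area),
    = m⁻²·cd.
So lx² = m⁻⁴·cd².
Bq = 1/s = s⁻¹ (activity is decays per second).
Combining: lx²·Bq = (m⁻⁴·cd²) · s⁻¹ = m⁻⁴·s⁻¹·cd².
The exponent of s is -1.

-1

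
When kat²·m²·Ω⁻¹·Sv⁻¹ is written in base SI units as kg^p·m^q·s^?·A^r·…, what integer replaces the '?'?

kat = mol/s = s⁻¹·mol (catalytic activity).
So kat² = s⁻²·mol².
Ω = V/A (resistance = voltage per current),
    = kg·m²·s⁻³·A⁻².
So Ω⁻¹ = kg⁻¹·m⁻²·s³·A².
Sv = J/kg (equivalent dose = energy per mass),
    = m²·s⁻².
So Sv⁻¹ = m⁻²·s².
Combining: kat²·m²·Ω⁻¹·Sv⁻¹ = (s⁻²·mol²) · m² · (kg⁻¹·m⁻²·s³·A²) · (m⁻²·s²) = kg⁻¹·m⁻²·s³·A²·mol².
The exponent of s is 3.

3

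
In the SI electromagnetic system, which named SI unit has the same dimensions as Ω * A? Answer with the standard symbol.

V

Ω = V/A (resistance = voltage per current),
    = kg·m²·s⁻³·A⁻².
Combining: Ω·A = (kg·m²·s⁻³·A⁻²) · A = kg·m²·s⁻³·A⁻¹.
kg·m²·s⁻³·A⁻¹ is the base-SI form of the volt.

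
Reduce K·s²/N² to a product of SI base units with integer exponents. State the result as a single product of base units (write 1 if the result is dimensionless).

N = kg·m·s⁻².
So N⁻² = kg⁻²·m⁻²·s⁴.
Combining: K·N⁻²·s² = K · (kg⁻²·m⁻²·s⁴) · s² = kg⁻²·m⁻²·s⁶·K.

kg⁻²·m⁻²·s⁶·K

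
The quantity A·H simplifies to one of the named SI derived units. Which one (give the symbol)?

H = kg·m²·s⁻²·A⁻².
Combining: A·H = A · (kg·m²·s⁻²·A⁻²) = kg·m²·s⁻²·A⁻¹.
kg·m²·s⁻²·A⁻¹ is the base-SI form of the weber.

Wb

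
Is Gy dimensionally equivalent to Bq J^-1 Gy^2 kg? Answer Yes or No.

Left side:
  Gy = J/kg (absorbed dose = energy per mass),
      = m²·s⁻².
Right side:
  Bq = 1/s = s⁻¹ (activity is decays per second).
  J = N·m (work = force × distance),
      = kg·m²·s⁻².
  So J⁻¹ = kg⁻¹·m⁻²·s².
  Gy = J/kg (absorbed dose = energy per mass),
      = m²·s⁻².
  So Gy² = m⁴·s⁻⁴.
  Combining: Bq·J⁻¹·Gy²·kg = s⁻¹ · (kg⁻¹·m⁻²·s²) · (m⁴·s⁻⁴) · kg = m²·s⁻³.
Left is m²·s⁻²; right is m²·s⁻³ — different.

No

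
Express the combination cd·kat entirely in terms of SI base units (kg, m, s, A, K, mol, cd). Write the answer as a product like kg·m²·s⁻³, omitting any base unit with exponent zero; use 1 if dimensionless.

kat = mol/s = s⁻¹·mol (catalytic activity).
Combining: cd·kat = cd · (s⁻¹·mol) = s⁻¹·mol·cd.

s⁻¹·mol·cd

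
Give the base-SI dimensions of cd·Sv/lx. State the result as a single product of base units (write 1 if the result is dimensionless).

m⁴·s⁻²

Sv = m²·s⁻².
lx = m⁻²·cd.
So lx⁻¹ = m²·cd⁻¹.
Combining: cd·Sv·lx⁻¹ = cd · (m²·s⁻²) · (m²·cd⁻¹) = m⁴·s⁻².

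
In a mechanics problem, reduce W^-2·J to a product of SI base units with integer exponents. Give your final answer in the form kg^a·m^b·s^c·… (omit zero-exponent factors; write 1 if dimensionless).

W = J/s (power = energy per time),
    = kg·m²·s⁻³.
So W⁻² = kg⁻²·m⁻⁴·s⁶.
J = N·m (work = force × distance),
    = kg·m²·s⁻².
Combining: W⁻²·J = (kg⁻²·m⁻⁴·s⁶) · (kg·m²·s⁻²) = kg⁻¹·m⁻²·s⁴.

kg⁻¹·m⁻²·s⁴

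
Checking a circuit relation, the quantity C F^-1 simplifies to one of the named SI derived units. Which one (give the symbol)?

V

C = A·s = s·A (charge = current × time).
F = C/V (capacitance = charge per voltage),
    = A·s/(kg·m²·s⁻³·A⁻¹) (substituting C and V),
    = kg⁻¹·m⁻²·s⁴·A².
So F⁻¹ = kg·m²·s⁻⁴·A⁻².
Combining: C·F⁻¹ = (s·A) · (kg·m²·s⁻⁴·A⁻²) = kg·m²·s⁻³·A⁻¹.
kg·m²·s⁻³·A⁻¹ is the base-SI form of the volt.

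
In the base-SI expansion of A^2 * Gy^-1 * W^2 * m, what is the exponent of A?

Gy = m²·s⁻².
So Gy⁻¹ = m⁻²·s².
W = kg·m²·s⁻³.
So W² = kg²·m⁴·s⁻⁶.
Combining: A²·Gy⁻¹·W²·m = A² · (m⁻²·s²) · (kg²·m⁴·s⁻⁶) · m = kg²·m³·s⁻⁴·A².
The exponent of A is 2.

2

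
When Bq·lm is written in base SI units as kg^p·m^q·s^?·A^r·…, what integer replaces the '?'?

-1

Bq = s⁻¹.
lm = cd.
Combining: Bq·lm = s⁻¹ · cd = s⁻¹·cd.
The exponent of s is -1.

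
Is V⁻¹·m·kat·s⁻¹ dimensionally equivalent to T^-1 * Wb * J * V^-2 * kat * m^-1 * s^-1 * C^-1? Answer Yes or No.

Left side:
  V = kg·m²·s⁻³·A⁻¹.
  So V⁻¹ = kg⁻¹·m⁻²·s³·A.
  kat = s⁻¹·mol.
  Combining: V⁻¹·m·kat·s⁻¹ = (kg⁻¹·m⁻²·s³·A) · m · (s⁻¹·mol) · s⁻¹ = kg⁻¹·m⁻¹·s·A·mol.
Right side:
  T = kg·s⁻²·A⁻¹.
  So T⁻¹ = kg⁻¹·s²·A.
  Wb = kg·m²·s⁻²·A⁻¹.
  J = kg·m²·s⁻².
  V = kg·m²·s⁻³·A⁻¹.
  So V⁻² = kg⁻²·m⁻⁴·s⁶·A².
  kat = s⁻¹·mol.
  C = s·A.
  So C⁻¹ = s⁻¹·A⁻¹.
  Combining: T⁻¹·Wb·J·V⁻²·kat·m⁻¹·s⁻¹·C⁻¹ = (kg⁻¹·s²·A) · (kg·m²·s⁻²·A⁻¹) · (kg·m²·s⁻²) · (kg⁻²·m⁻⁴·s⁶·A²) · (s⁻¹·mol) · m⁻¹ · s⁻¹ · (s⁻¹·A⁻¹) = kg⁻¹·m⁻¹·s·A·mol.
Both reduce to kg⁻¹·m⁻¹·s·A·mol.

Yes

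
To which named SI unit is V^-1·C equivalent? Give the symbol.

F

V = W/A (potential = power per current),
    = kg·m²·s⁻³·A⁻¹.
So V⁻¹ = kg⁻¹·m⁻²·s³·A.
C = A·s = s·A (charge = current × time).
Combining: V⁻¹·C = (kg⁻¹·m⁻²·s³·A) · (s·A) = kg⁻¹·m⁻²·s⁴·A².
kg⁻¹·m⁻²·s⁴·A² is the base-SI form of the farad.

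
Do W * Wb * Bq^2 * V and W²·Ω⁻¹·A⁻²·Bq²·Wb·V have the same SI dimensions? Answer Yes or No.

Yes

Left side:
  W = kg·m²·s⁻³.
  Wb = kg·m²·s⁻²·A⁻¹.
  Bq = s⁻¹.
  So Bq² = s⁻².
  V = kg·m²·s⁻³·A⁻¹.
  Combining: W·Wb·Bq²·V = (kg·m²·s⁻³) · (kg·m²·s⁻²·A⁻¹) · s⁻² · (kg·m²·s⁻³·A⁻¹) = kg³·m⁶·s⁻¹⁰·A⁻².
Right side:
  W = J/s (power = energy per time),
      = kg·m²·s⁻³.
  So W² = kg²·m⁴·s⁻⁶.
  Ω = V/A (resistance = voltage per current),
      = kg·m²·s⁻³·A⁻².
  So Ω⁻¹ = kg⁻¹·m⁻²·s³·A².
  Bq = 1/s = s⁻¹ (activity is decays per second).
  So Bq² = s⁻².
  Wb = V·s (flux: a volt is a weber per second),
      = kg·m²·s⁻²·A⁻¹.
  V = W/A (potential = power per current),
      = kg·m²·s⁻³·A⁻¹.
  Combining: W²·Ω⁻¹·A⁻²·Bq²·Wb·V = (kg²·m⁴·s⁻⁶) · (kg⁻¹·m⁻²·s³·A²) · A⁻² · s⁻² · (kg·m²·s⁻²·A⁻¹) · (kg·m²·s⁻³·A⁻¹) = kg³·m⁶·s⁻¹⁰·A⁻².
Both reduce to kg³·m⁶·s⁻¹⁰·A⁻².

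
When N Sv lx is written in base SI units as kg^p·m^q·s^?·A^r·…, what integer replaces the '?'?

N = kg·m·s⁻².
Sv = m²·s⁻².
lx = m⁻²·cd.
Combining: N·Sv·lx = (kg·m·s⁻²) · (m²·s⁻²) · (m⁻²·cd) = kg·m·s⁻⁴·cd.
The exponent of s is -4.

-4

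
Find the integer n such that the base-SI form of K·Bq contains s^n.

Bq = 1/s = s⁻¹ (activity is decays per second).
Combining: K·Bq = K · s⁻¹ = s⁻¹·K.
The exponent of s is -1.

-1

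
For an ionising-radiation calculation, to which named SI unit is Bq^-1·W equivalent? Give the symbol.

J

Bq = s⁻¹.
So Bq⁻¹ = s.
W = kg·m²·s⁻³.
Combining: Bq⁻¹·W = s · (kg·m²·s⁻³) = kg·m²·s⁻².
kg·m²·s⁻² is the base-SI form of the joule.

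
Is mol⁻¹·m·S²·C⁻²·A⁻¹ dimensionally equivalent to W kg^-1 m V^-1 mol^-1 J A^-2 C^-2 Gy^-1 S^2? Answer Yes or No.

Yes

Left side:
  S = kg⁻¹·m⁻²·s³·A².
  So S² = kg⁻²·m⁻⁴·s⁶·A⁴.
  C = s·A.
  So C⁻² = s⁻²·A⁻².
  Combining: mol⁻¹·m·S²·C⁻²·A⁻¹ = mol⁻¹ · m · (kg⁻²·m⁻⁴·s⁶·A⁴) · (s⁻²·A⁻²) · A⁻¹ = kg⁻²·m⁻³·s⁴·A·mol⁻¹.
Right side:
  W = J/s (power = energy per time),
      = kg·m²·s⁻³.
  V = W/A (potential = power per current),
      = kg·m²·s⁻³·A⁻¹.
  So V⁻¹ = kg⁻¹·m⁻²·s³·A.
  J = N·m (work = force × distance),
      = kg·m²·s⁻².
  C = A·s = s·A (charge = current × time).
  So C⁻² = s⁻²·A⁻².
  Gy = J/kg (absorbed dose = energy per mass),
      = m²·s⁻².
  So Gy⁻¹ = m⁻²·s².
  S = 1/Ω (conductance is reciprocal resistance),
      = kg⁻¹·m⁻²·s³·A².
  So S² = kg⁻²·m⁻⁴·s⁶·A⁴.
  Combining: W·kg⁻¹·m·V⁻¹·mol⁻¹·J·A⁻²·C⁻²·Gy⁻¹·S² = (kg·m²·s⁻³) · kg⁻¹ · m · (kg⁻¹·m⁻²·s³·A) · mol⁻¹ · (kg·m²·s⁻²) · A⁻² · (s⁻²·A⁻²) · (m⁻²·s²) · (kg⁻²·m⁻⁴·s⁶·A⁴) = kg⁻²·m⁻³·s⁴·A·mol⁻¹.
Both reduce to kg⁻²·m⁻³·s⁴·A·mol⁻¹.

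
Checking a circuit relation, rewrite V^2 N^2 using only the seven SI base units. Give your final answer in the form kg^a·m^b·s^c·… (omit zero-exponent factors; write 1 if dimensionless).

V = W/A (potential = power per current),
    = kg·m²·s⁻³·A⁻¹.
So V² = kg²·m⁴·s⁻⁶·A⁻².
N = kg·m/s² = kg·m·s⁻² (force = mass × acceleration).
So N² = kg²·m²·s⁻⁴.
Combining: V²·N² = (kg²·m⁴·s⁻⁶·A⁻²) · (kg²·m²·s⁻⁴) = kg⁴·m⁶·s⁻¹⁰·A⁻².

kg⁴·m⁶·s⁻¹⁰·A⁻²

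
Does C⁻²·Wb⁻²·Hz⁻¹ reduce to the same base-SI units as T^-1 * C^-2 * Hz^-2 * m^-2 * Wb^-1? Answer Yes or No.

Left side:
  C = A·s = s·A (charge = current × time).
  So C⁻² = s⁻²·A⁻².
  Wb = V·s (flux: a volt is a weber per second),
      = kg·m²·s⁻²·A⁻¹.
  So Wb⁻² = kg⁻²·m⁻⁴·s⁴·A².
  Hz = 1/s = s⁻¹ (frequency is cycles per second).
  So Hz⁻¹ = s.
  Combining: C⁻²·Wb⁻²·Hz⁻¹ = (s⁻²·A⁻²) · (kg⁻²·m⁻⁴·s⁴·A²) · s = kg⁻²·m⁻⁴·s³.
Right side:
  T = Wb/m² (flux density = flux per area),
      = kg·s⁻²·A⁻¹.
  So T⁻¹ = kg⁻¹·s²·A.
  C = A·s = s·A (charge = current × time).
  So C⁻² = s⁻²·A⁻².
  Hz = 1/s = s⁻¹ (frequency is cycles per second).
  So Hz⁻² = s².
  Wb = V·s (flux: a volt is a weber per second),
      = kg·m²·s⁻²·A⁻¹.
  So Wb⁻¹ = kg⁻¹·m⁻²·s²·A.
  Combining: T⁻¹·C⁻²·Hz⁻²·m⁻²·Wb⁻¹ = (kg⁻¹·s²·A) · (s⁻²·A⁻²) · s² · m⁻² · (kg⁻¹·m⁻²·s²·A) = kg⁻²·m⁻⁴·s⁴.
Left is kg⁻²·m⁻⁴·s³; right is kg⁻²·m⁻⁴·s⁴ — different.

No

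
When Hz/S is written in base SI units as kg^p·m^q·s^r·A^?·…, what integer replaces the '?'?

-2

Hz = 1/s = s⁻¹ (frequency is cycles per second).
S = 1/Ω (conductance is reciprocal resistance),
    = kg⁻¹·m⁻²·s³·A².
So S⁻¹ = kg·m²·s⁻³·A⁻².
Combining: Hz·S⁻¹ = s⁻¹ · (kg·m²·s⁻³·A⁻²) = kg·m²·s⁻⁴·A⁻².
The exponent of A is -2.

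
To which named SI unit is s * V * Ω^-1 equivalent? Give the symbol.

C

V = kg·m²·s⁻³·A⁻¹.
Ω = kg·m²·s⁻³·A⁻².
So Ω⁻¹ = kg⁻¹·m⁻²·s³·A².
Combining: s·V·Ω⁻¹ = s · (kg·m²·s⁻³·A⁻¹) · (kg⁻¹·m⁻²·s³·A²) = s·A.
s·A is the base-SI form of the coulomb.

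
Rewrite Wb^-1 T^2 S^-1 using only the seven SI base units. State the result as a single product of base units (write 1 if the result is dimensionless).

kg²·s⁻⁵·A⁻³

Wb = kg·m²·s⁻²·A⁻¹.
So Wb⁻¹ = kg⁻¹·m⁻²·s²·A.
T = kg·s⁻²·A⁻¹.
So T² = kg²·s⁻⁴·A⁻².
S = kg⁻¹·m⁻²·s³·A².
So S⁻¹ = kg·m²·s⁻³·A⁻².
Combining: Wb⁻¹·T²·S⁻¹ = (kg⁻¹·m⁻²·s²·A) · (kg²·s⁻⁴·A⁻²) · (kg·m²·s⁻³·A⁻²) = kg²·s⁻⁵·A⁻³.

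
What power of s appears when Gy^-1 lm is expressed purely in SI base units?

Gy = J/kg (absorbed dose = energy per mass),
    = m²·s⁻².
So Gy⁻¹ = m⁻²·s².
lm = cd·sr = cd (luminous flux; sr is dimensionless).
Combining: Gy⁻¹·lm = (m⁻²·s²) · cd = m⁻²·s²·cd.
The exponent of s is 2.

2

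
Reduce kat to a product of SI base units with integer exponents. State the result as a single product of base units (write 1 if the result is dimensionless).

kat = s⁻¹·mol.

s⁻¹·mol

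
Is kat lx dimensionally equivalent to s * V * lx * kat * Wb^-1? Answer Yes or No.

Left side:
  kat = mol/s = s⁻¹·mol (catalytic activity).
  lx = lm/m² (illuminance = luminous flux per area),
      = m⁻²·cd.
  Combining: kat·lx = (s⁻¹·mol) · (m⁻²·cd) = m⁻²·s⁻¹·mol·cd.
Right side:
  V = W/A (potential = power per current),
      = kg·m²·s⁻³·A⁻¹.
  lx = lm/m² (illuminance = luminous flux per area),
      = m⁻²·cd.
  kat = mol/s = s⁻¹·mol (catalytic activity).
  Wb = V·s (flux: a volt is a weber per second),
      = kg·m²·s⁻²·A⁻¹.
  So Wb⁻¹ = kg⁻¹·m⁻²·s²·A.
  Combining: s·V·lx·kat·Wb⁻¹ = s · (kg·m²·s⁻³·A⁻¹) · (m⁻²·cd) · (s⁻¹·mol) · (kg⁻¹·m⁻²·s²·A) = m⁻²·s⁻¹·mol·cd.
Both reduce to m⁻²·s⁻¹·mol·cd.

Yes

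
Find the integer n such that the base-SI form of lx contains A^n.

lx = lm/m² (illuminance = luminous flux per area),
    = m⁻²·cd.
The exponent of A is 0.

0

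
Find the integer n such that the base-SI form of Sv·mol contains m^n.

Sv = m²·s⁻².
Combining: Sv·mol = (m²·s⁻²) · mol = m²·s⁻²·mol.
The exponent of m is 2.

2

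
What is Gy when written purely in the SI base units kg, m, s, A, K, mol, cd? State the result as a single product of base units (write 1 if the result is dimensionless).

Gy = J/kg (absorbed dose = energy per mass),
    = m²·s⁻².

m²·s⁻²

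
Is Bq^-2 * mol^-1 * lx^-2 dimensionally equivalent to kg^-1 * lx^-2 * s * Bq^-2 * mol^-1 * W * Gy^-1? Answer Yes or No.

Left side:
  Bq = s⁻¹.
  So Bq⁻² = s².
  lx = m⁻²·cd.
  So lx⁻² = m⁴·cd⁻².
  Combining: Bq⁻²·mol⁻¹·lx⁻² = s² · mol⁻¹ · (m⁴·cd⁻²) = m⁴·s²·mol⁻¹·cd⁻².
Right side:
  lx = lm/m² (illuminance = luminous flux per area),
      = m⁻²·cd.
  So lx⁻² = m⁴·cd⁻².
  Bq = 1/s = s⁻¹ (activity is decays per second).
  So Bq⁻² = s².
  W = J/s (power = energy per time),
      = kg·m²·s⁻³.
  Gy = J/kg (absorbed dose = energy per mass),
      = m²·s⁻².
  So Gy⁻¹ = m⁻²·s².
  Combining: kg⁻¹·lx⁻²·s·Bq⁻²·mol⁻¹·W·Gy⁻¹ = kg⁻¹ · (m⁴·cd⁻²) · s · s² · mol⁻¹ · (kg·m²·s⁻³) · (m⁻²·s²) = m⁴·s²·mol⁻¹·cd⁻².
Both reduce to m⁴·s²·mol⁻¹·cd⁻².

Yes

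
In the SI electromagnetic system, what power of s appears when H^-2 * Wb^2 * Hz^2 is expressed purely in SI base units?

-2

H = kg·m²·s⁻²·A⁻².
So H⁻² = kg⁻²·m⁻⁴·s⁴·A⁴.
Wb = kg·m²·s⁻²·A⁻¹.
So Wb² = kg²·m⁴·s⁻⁴·A⁻².
Hz = s⁻¹.
So Hz² = s⁻².
Combining: H⁻²·Wb²·Hz² = (kg⁻²·m⁻⁴·s⁴·A⁴) · (kg²·m⁴·s⁻⁴·A⁻²) · s⁻² = s⁻²·A².
The exponent of s is -2.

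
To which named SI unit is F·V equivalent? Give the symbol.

C

F = kg⁻¹·m⁻²·s⁴·A².
V = kg·m²·s⁻³·A⁻¹.
Combining: F·V = (kg⁻¹·m⁻²·s⁴·A²) · (kg·m²·s⁻³·A⁻¹) = s·A.
s·A is the base-SI form of the coulomb.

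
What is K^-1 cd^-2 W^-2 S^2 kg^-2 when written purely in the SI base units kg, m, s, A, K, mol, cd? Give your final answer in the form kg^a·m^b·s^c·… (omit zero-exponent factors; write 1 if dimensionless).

W = kg·m²·s⁻³.
So W⁻² = kg⁻²·m⁻⁴·s⁶.
S = kg⁻¹·m⁻²·s³·A².
So S² = kg⁻²·m⁻⁴·s⁶·A⁴.
Combining: K⁻¹·cd⁻²·W⁻²·S²·kg⁻² = K⁻¹ · cd⁻² · (kg⁻²·m⁻⁴·s⁶) · (kg⁻²·m⁻⁴·s⁶·A⁴) · kg⁻² = kg⁻⁶·m⁻⁸·s¹²·A⁴·K⁻¹·cd⁻².

kg⁻⁶·m⁻⁸·s¹²·A⁴·K⁻¹·cd⁻²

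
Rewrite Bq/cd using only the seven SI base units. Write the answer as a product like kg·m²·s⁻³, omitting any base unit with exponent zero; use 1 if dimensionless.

Bq = 1/s = s⁻¹ (activity is decays per second).
Combining: cd⁻¹·Bq = cd⁻¹ · s⁻¹ = s⁻¹·cd⁻¹.

s⁻¹·cd⁻¹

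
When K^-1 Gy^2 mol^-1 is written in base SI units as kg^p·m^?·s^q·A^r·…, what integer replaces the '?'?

4

Gy = J/kg (absorbed dose = energy per mass),
    = m²·s⁻².
So Gy² = m⁴·s⁻⁴.
Combining: K⁻¹·Gy²·mol⁻¹ = K⁻¹ · (m⁴·s⁻⁴) · mol⁻¹ = m⁴·s⁻⁴·K⁻¹·mol⁻¹.
The exponent of m is 4.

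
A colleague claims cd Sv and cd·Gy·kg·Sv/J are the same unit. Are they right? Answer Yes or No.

Yes

Left side:
  Sv = J/kg (equivalent dose = energy per mass),
      = m²·s⁻².
  Combining: cd·Sv = cd · (m²·s⁻²) = m²·s⁻²·cd.
Right side:
  J = N·m (work = force × distance),
      = kg·m²·s⁻².
  So J⁻¹ = kg⁻¹·m⁻²·s².
  Gy = J/kg (absorbed dose = energy per mass),
      = m²·s⁻².
  Sv = J/kg (equivalent dose = energy per mass),
      = m²·s⁻².
  Combining: cd·J⁻¹·Gy·kg·Sv = cd · (kg⁻¹·m⁻²·s²) · (m²·s⁻²) · kg · (m²·s⁻²) = m²·s⁻²·cd.
Both reduce to m²·s⁻²·cd.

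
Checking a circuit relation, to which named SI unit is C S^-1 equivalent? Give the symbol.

C = s·A.
S = kg⁻¹·m⁻²·s³·A².
So S⁻¹ = kg·m²·s⁻³·A⁻².
Combining: C·S⁻¹ = (s·A) · (kg·m²·s⁻³·A⁻²) = kg·m²·s⁻²·A⁻¹.
kg·m²·s⁻²·A⁻¹ is the base-SI form of the weber.

Wb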